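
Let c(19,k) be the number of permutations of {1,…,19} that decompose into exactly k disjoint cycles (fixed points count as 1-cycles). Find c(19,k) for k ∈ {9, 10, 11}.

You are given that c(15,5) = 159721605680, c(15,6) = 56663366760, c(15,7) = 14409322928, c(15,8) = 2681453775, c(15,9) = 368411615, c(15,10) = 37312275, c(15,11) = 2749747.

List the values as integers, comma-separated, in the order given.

@16  (16,6):56663366760·15+159721605680→1009672107080, (16,7):14409322928·15+56663366760→272803210680, (16,8):2681453775·15+14409322928→54631129553, (16,9):368411615·15+2681453775→8207628000, (16,10):37312275·15+368411615→928095740, (16,11):2749747·15+37312275→78558480
@17  (17,7):272803210680·16+1009672107080→5374523477960, (17,8):54631129553·16+272803210680→1146901283528, (17,9):8207628000·16+54631129553→185953177553, (17,10):928095740·16+8207628000→23057159840, (17,11):78558480·16+928095740→2185031420
@18  (18,8):1146901283528·17+5374523477960→24871845297936, (18,9):185953177553·17+1146901283528→4308105301929, (18,10):23057159840·17+185953177553→577924894833, (18,11):2185031420·17+23057159840→60202693980
@19  (19,9):4308105301929·18+24871845297936→102417740732658, (19,10):577924894833·18+4308105301929→14710753408923, (19,11):60202693980·18+577924894833→1661573386473
Read c(19,9) = 102417740732658, c(19,10) = 14710753408923, c(19,11) = 1661573386473.

102417740732658, 14710753408923, 1661573386473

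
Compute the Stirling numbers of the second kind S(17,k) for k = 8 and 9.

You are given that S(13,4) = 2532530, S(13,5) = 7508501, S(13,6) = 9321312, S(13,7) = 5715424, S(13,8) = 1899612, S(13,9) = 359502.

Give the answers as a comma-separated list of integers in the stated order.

i=14: T(14,5)=2532530+5·7508501=40075035 | T(14,6)=7508501+6·9321312=63436373 | T(14,7)=9321312+7·5715424=49329280 | T(14,8)=5715424+8·1899612=20912320 | T(14,9)=1899612+9·359502=5135130
i=15: T(15,6)=40075035+6·63436373=420693273 | T(15,7)=63436373+7·49329280=408741333 | T(15,8)=49329280+8·20912320=216627840 | T(15,9)=20912320+9·5135130=67128490
i=16: T(16,7)=420693273+7·408741333=3281882604 | T(16,8)=408741333+8·216627840=2141764053 | T(16,9)=216627840+9·67128490=820784250
i=17: T(17,8)=3281882604+8·2141764053=20415995028 | T(17,9)=2141764053+9·820784250=9528822303
Read S(17,8) = 20415995028, S(17,9) = 9528822303.

20415995028, 9528822303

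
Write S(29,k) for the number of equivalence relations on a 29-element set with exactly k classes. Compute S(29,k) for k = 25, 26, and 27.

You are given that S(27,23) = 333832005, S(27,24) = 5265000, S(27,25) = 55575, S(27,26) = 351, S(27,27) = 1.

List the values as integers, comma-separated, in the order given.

i=28: T(28,24)=333832005+24·5265000=460192005 | T(28,25)=5265000+25·55575=6654375 | T(28,26)=55575+26·351=64701 | T(28,27)=351+27·1=378
i=29: T(29,25)=460192005+25·6654375=626551380 | T(29,26)=6654375+26·64701=8336601 | T(29,27)=64701+27·378=74907
Read S(29,25) = 626551380, S(29,26) = 8336601, S(29,27) = 74907.

626551380, 8336601, 74907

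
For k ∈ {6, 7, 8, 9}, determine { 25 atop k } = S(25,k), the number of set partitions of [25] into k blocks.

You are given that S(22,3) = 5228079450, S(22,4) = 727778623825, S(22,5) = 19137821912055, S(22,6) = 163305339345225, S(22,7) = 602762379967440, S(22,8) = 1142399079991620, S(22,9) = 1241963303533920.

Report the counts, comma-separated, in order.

37026417000002430, 227832482998716310, 690223721118368580, 1167921451092973005

@23  (23,4):727778623825·4+5228079450→2916342574750, (23,5):19137821912055·5+727778623825→96416888184100, (23,6):163305339345225·6+19137821912055→998969857983405, (23,7):602762379967440·7+163305339345225→4382641999117305, (23,8):1142399079991620·8+602762379967440→9741955019900400, (23,9):1241963303533920·9+1142399079991620→12320068811796900
@24  (24,5):96416888184100·5+2916342574750→485000783495250, (24,6):998969857983405·6+96416888184100→6090236036084530, (24,7):4382641999117305·7+998969857983405→31677463851804540, (24,8):9741955019900400·8+4382641999117305→82318282158320505, (24,9):12320068811796900·9+9741955019900400→120622574326072500
@25  (25,6):6090236036084530·6+485000783495250→37026417000002430, (25,7):31677463851804540·7+6090236036084530→227832482998716310, (25,8):82318282158320505·8+31677463851804540→690223721118368580, (25,9):120622574326072500·9+82318282158320505→1167921451092973005
Read S(25,6) = 37026417000002430, S(25,7) = 227832482998716310, S(25,8) = 690223721118368580, S(25,9) = 1167921451092973005.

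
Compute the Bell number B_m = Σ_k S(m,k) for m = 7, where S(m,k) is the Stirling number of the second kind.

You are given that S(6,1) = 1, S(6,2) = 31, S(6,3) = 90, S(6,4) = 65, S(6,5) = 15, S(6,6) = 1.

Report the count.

877

r7: T_7,1=1×1+0=1; T_7,2=2×31+1=63; T_7,3=3×90+31=301; T_7,4=4×65+90=350; T_7,5=5×15+65=140; T_7,6=6×1+15=21; T_7,7=7×0+1=1
B_7 = ΣS(7,k) = 1+63+301+350+140+21+1 = 877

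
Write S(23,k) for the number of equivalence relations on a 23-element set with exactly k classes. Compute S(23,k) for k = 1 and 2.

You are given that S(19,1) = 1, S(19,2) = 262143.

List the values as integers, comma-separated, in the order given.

1, 4194303

[20] T[20,1]:1*1+0=1 · T[20,2]:2*262143+1=524287
[21] T[21,1]:1*1+0=1 · T[21,2]:2*524287+1=1048575
[22] T[22,1]:1*1+0=1 · T[22,2]:2*1048575+1=2097151
[23] T[23,1]:1*1+0=1 · T[23,2]:2*2097151+1=4194303
Read S(23,1) = 1, S(23,2) = 4194303.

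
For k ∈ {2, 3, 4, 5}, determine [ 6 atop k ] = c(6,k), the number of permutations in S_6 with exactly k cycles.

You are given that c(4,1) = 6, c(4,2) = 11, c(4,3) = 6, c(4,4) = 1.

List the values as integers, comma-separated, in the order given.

i=5: T(5,1)=0+4·6=24 | T(5,2)=6+4·11=50 | T(5,3)=11+4·6=35 | T(5,4)=6+4·1=10 | T(5,5)=1+4·0=1
i=6: T(6,2)=24+5·50=274 | T(6,3)=50+5·35=225 | T(6,4)=35+5·10=85 | T(6,5)=10+5·1=15
Read c(6,2) = 274, c(6,3) = 225, c(6,4) = 85, c(6,5) = 15.

274, 225, 85, 15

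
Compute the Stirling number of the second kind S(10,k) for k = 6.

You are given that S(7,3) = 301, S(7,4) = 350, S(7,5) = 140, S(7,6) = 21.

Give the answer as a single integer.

[8] T[8,4]:4*350+301=1701 · T[8,5]:5*140+350=1050 · T[8,6]:6*21+140=266
[9] T[9,5]:5*1050+1701=6951 · T[9,6]:6*266+1050=2646
[10] T[10,6]:6*2646+6951=22827
Read S(10,6) = 22827.

22827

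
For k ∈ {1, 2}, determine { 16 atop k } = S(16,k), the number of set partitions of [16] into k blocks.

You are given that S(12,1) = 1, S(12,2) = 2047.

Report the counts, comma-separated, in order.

1, 32767

r13: T_13,1=1×1+0=1; T_13,2=2×2047+1=4095
r14: T_14,1=1×1+0=1; T_14,2=2×4095+1=8191
r15: T_15,1=1×1+0=1; T_15,2=2×8191+1=16383
r16: T_16,1=1×1+0=1; T_16,2=2×16383+1=32767
Read S(16,1) = 1, S(16,2) = 32767.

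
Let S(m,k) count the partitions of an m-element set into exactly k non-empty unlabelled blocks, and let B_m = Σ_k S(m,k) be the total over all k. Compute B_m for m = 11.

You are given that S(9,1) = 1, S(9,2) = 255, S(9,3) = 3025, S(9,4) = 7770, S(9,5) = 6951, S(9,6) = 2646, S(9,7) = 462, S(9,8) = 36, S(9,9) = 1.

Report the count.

678570

i=10: T(10,1)=0+1·1=1 | T(10,2)=1+2·255=511 | T(10,3)=255+3·3025=9330 | T(10,4)=3025+4·7770=34105 | T(10,5)=7770+5·6951=42525 | T(10,6)=6951+6·2646=22827 | T(10,7)=2646+7·462=5880 | T(10,8)=462+8·36=750 | T(10,9)=36+9·1=45 | T(10,10)=1+10·0=1
i=11: T(11,1)=0+1·1=1 | T(11,2)=1+2·511=1023 | T(11,3)=511+3·9330=28501 | T(11,4)=9330+4·34105=145750 | T(11,5)=34105+5·42525=246730 | T(11,6)=42525+6·22827=179487 | T(11,7)=22827+7·5880=63987 | T(11,8)=5880+8·750=11880 | T(11,9)=750+9·45=1155 | T(11,10)=45+10·1=55 | T(11,11)=1+11·0=1
B_11 = ΣS(11,k) = 1+1023+28501+145750+246730+179487+63987+11880+1155+55+1 = 678570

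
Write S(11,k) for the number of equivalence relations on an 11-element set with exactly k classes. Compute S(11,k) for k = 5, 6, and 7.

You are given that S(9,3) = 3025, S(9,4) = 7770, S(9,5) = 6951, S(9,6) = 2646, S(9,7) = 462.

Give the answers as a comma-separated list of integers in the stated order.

row 10: T[10][4]=4·7770+3025=34105  T[10][5]=5·6951+7770=42525  T[10][6]=6·2646+6951=22827  T[10][7]=7·462+2646=5880
row 11: T[11][5]=5·42525+34105=246730  T[11][6]=6·22827+42525=179487  T[11][7]=7·5880+22827=63987
Read S(11,5) = 246730, S(11,6) = 179487, S(11,7) = 63987.

246730, 179487, 63987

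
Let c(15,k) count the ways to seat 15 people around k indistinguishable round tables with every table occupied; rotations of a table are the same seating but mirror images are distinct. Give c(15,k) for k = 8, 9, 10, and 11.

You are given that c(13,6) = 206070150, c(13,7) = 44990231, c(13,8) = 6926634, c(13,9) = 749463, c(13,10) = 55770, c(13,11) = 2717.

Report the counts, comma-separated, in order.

2681453775, 368411615, 37312275, 2749747

row 14: T[14][7]=13·44990231+206070150=790943153  T[14][8]=13·6926634+44990231=135036473  T[14][9]=13·749463+6926634=16669653  T[14][10]=13·55770+749463=1474473  T[14][11]=13·2717+55770=91091
row 15: T[15][8]=14·135036473+790943153=2681453775  T[15][9]=14·16669653+135036473=368411615  T[15][10]=14·1474473+16669653=37312275  T[15][11]=14·91091+1474473=2749747
Read c(15,8) = 2681453775, c(15,9) = 368411615, c(15,10) = 37312275, c(15,11) = 2749747.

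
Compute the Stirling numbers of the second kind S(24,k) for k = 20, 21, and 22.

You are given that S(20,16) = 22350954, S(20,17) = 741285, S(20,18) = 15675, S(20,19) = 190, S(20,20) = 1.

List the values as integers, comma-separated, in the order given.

116972779, 2454606, 33902

@21  (21,17):741285·17+22350954→34952799, (21,18):15675·18+741285→1023435, (21,19):190·19+15675→19285, (21,20):1·20+190→210, (21,21):0·21+1→1
@22  (22,18):1023435·18+34952799→53374629, (22,19):19285·19+1023435→1389850, (22,20):210·20+19285→23485, (22,21):1·21+210→231, (22,22):0·22+1→1
@23  (23,19):1389850·19+53374629→79781779, (23,20):23485·20+1389850→1859550, (23,21):231·21+23485→28336, (23,22):1·22+231→253
@24  (24,20):1859550·20+79781779→116972779, (24,21):28336·21+1859550→2454606, (24,22):253·22+28336→33902
Read S(24,20) = 116972779, S(24,21) = 2454606, S(24,22) = 33902.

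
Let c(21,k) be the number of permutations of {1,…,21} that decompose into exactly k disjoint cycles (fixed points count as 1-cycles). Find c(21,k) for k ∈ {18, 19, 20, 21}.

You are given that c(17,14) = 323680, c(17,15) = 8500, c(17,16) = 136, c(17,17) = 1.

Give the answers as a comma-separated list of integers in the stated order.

1256850, 20615, 210, 1

i=18: T(18,15)=323680+17·8500=468180 | T(18,16)=8500+17·136=10812 | T(18,17)=136+17·1=153 | T(18,18)=1+17·0=1
i=19: T(19,16)=468180+18·10812=662796 | T(19,17)=10812+18·153=13566 | T(19,18)=153+18·1=171 | T(19,19)=1+18·0=1
i=20: T(20,17)=662796+19·13566=920550 | T(20,18)=13566+19·171=16815 | T(20,19)=171+19·1=190 | T(20,20)=1+19·0=1
i=21: T(21,18)=920550+20·16815=1256850 | T(21,19)=16815+20·190=20615 | T(21,20)=190+20·1=210 | T(21,21)=1+20·0=1
Read c(21,18) = 1256850, c(21,19) = 20615, c(21,20) = 210, c(21,21) = 1.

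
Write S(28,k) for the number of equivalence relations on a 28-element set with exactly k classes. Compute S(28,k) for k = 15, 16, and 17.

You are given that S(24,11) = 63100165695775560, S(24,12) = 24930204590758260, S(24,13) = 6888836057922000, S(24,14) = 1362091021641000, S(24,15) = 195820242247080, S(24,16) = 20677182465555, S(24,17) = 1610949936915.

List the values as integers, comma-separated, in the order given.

36060660300744309600, 6539643128396047620, 898741468057510350

@25  (25,12):24930204590758260·12+63100165695775560→362262620784874680, (25,13):6888836057922000·13+24930204590758260→114485073343744260, (25,14):1362091021641000·14+6888836057922000→25958110360896000, (25,15):195820242247080·15+1362091021641000→4299394655347200, (25,16):20677182465555·16+195820242247080→526655161695960, (25,17):1610949936915·17+20677182465555→48063331393110
@26  (26,13):114485073343744260·13+362262620784874680→1850568574253550060, (26,14):25958110360896000·14+114485073343744260→477898618396288260, (26,15):4299394655347200·15+25958110360896000→90449030191104000, (26,16):526655161695960·16+4299394655347200→12725877242482560, (26,17):48063331393110·17+526655161695960→1343731795378830
@27  (27,14):477898618396288260·14+1850568574253550060→8541149231801585700, (27,15):90449030191104000·15+477898618396288260→1834634071262848260, (27,16):12725877242482560·16+90449030191104000→294063066070824960, (27,17):1343731795378830·17+12725877242482560→35569317763922670
@28  (28,15):1834634071262848260·15+8541149231801585700→36060660300744309600, (28,16):294063066070824960·16+1834634071262848260→6539643128396047620, (28,17):35569317763922670·17+294063066070824960→898741468057510350
Read S(28,15) = 36060660300744309600, S(28,16) = 6539643128396047620, S(28,17) = 898741468057510350.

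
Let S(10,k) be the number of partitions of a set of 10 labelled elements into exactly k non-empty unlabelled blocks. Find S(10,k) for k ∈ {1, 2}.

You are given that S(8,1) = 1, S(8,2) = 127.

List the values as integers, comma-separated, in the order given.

@9  (9,1):1·1+0→1, (9,2):127·2+1→255
@10  (10,1):1·1+0→1, (10,2):255·2+1→511
Read S(10,1) = 1, S(10,2) = 511.

1, 511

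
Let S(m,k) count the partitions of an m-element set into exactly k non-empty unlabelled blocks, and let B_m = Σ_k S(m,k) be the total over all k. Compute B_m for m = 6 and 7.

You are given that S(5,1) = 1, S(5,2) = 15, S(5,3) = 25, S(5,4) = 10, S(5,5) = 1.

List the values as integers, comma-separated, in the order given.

203, 877

row 6: T[6][1]=1·1+0=1  T[6][2]=2·15+1=31  T[6][3]=3·25+15=90  T[6][4]=4·10+25=65  T[6][5]=5·1+10=15  T[6][6]=6·0+1=1
row 7: T[7][1]=1·1+0=1  T[7][2]=2·31+1=63  T[7][3]=3·90+31=301  T[7][4]=4·65+90=350  T[7][5]=5·15+65=140  T[7][6]=6·1+15=21  T[7][7]=7·0+1=1
B_6 = ΣS(6,k) = 1+31+90+65+15+1 = 203
B_7 = ΣS(7,k) = 1+63+301+350+140+21+1 = 877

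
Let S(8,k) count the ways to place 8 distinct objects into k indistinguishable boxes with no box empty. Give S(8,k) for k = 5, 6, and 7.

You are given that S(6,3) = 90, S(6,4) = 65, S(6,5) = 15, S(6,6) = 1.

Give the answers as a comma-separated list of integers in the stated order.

1050, 266, 28

i=7: T(7,4)=90+4·65=350 | T(7,5)=65+5·15=140 | T(7,6)=15+6·1=21 | T(7,7)=1+7·0=1
i=8: T(8,5)=350+5·140=1050 | T(8,6)=140+6·21=266 | T(8,7)=21+7·1=28
Read S(8,5) = 1050, S(8,6) = 266, S(8,7) = 28.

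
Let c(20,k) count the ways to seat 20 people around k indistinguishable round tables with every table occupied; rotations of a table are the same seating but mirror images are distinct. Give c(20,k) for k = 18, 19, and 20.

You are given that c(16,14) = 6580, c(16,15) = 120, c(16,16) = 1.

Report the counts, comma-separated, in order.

[17] T[17,15]:16*120+6580=8500 · T[17,16]:16*1+120=136 · T[17,17]:16*0+1=1
[18] T[18,16]:17*136+8500=10812 · T[18,17]:17*1+136=153 · T[18,18]:17*0+1=1
[19] T[19,17]:18*153+10812=13566 · T[19,18]:18*1+153=171 · T[19,19]:18*0+1=1
[20] T[20,18]:19*171+13566=16815 · T[20,19]:19*1+171=190 · T[20,20]:19*0+1=1
Read c(20,18) = 16815, c(20,19) = 190, c(20,20) = 1.

16815, 190, 1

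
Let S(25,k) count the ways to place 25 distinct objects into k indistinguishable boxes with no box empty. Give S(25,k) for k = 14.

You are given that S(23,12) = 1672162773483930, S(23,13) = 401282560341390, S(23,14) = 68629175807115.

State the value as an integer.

25958110360896000

r24: T_24,13=13×401282560341390+1672162773483930=6888836057922000; T_24,14=14×68629175807115+401282560341390=1362091021641000
r25: T_25,14=14×1362091021641000+6888836057922000=25958110360896000
Read S(25,14) = 25958110360896000.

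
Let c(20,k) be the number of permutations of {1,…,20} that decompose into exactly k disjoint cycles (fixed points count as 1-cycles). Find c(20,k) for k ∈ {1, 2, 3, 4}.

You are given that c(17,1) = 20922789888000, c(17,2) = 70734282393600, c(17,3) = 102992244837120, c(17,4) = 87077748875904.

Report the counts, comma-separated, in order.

r18: T_18,1=17×20922789888000+0=355687428096000; T_18,2=17×70734282393600+20922789888000=1223405590579200; T_18,3=17×102992244837120+70734282393600=1821602444624640; T_18,4=17×87077748875904+102992244837120=1583313975727488
r19: T_19,1=18×355687428096000+0=6402373705728000; T_19,2=18×1223405590579200+355687428096000=22376988058521600; T_19,3=18×1821602444624640+1223405590579200=34012249593822720; T_19,4=18×1583313975727488+1821602444624640=30321254007719424
r20: T_20,1=19×6402373705728000+0=121645100408832000; T_20,2=19×22376988058521600+6402373705728000=431565146817638400; T_20,3=19×34012249593822720+22376988058521600=668609730341153280; T_20,4=19×30321254007719424+34012249593822720=610116075740491776
Read c(20,1) = 121645100408832000, c(20,2) = 431565146817638400, c(20,3) = 668609730341153280, c(20,4) = 610116075740491776.

121645100408832000, 431565146817638400, 668609730341153280, 610116075740491776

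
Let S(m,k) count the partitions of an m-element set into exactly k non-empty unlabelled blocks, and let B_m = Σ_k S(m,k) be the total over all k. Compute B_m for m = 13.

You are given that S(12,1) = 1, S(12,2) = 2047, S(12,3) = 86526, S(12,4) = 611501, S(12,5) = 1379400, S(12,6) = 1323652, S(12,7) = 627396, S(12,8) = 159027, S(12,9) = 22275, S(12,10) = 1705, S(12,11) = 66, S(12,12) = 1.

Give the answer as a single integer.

27644437

[13] T[13,1]:1*1+0=1 · T[13,2]:2*2047+1=4095 · T[13,3]:3*86526+2047=261625 · T[13,4]:4*611501+86526=2532530 · T[13,5]:5*1379400+611501=7508501 · T[13,6]:6*1323652+1379400=9321312 · T[13,7]:7*627396+1323652=5715424 · T[13,8]:8*159027+627396=1899612 · T[13,9]:9*22275+159027=359502 · T[13,10]:10*1705+22275=39325 · T[13,11]:11*66+1705=2431 · T[13,12]:12*1+66=78 · T[13,13]:13*0+1=1
B_13 = ΣS(13,k) = 1+4095+261625+2532530+7508501+9321312+5715424+1899612+359502+39325+2431+78+1 = 27644437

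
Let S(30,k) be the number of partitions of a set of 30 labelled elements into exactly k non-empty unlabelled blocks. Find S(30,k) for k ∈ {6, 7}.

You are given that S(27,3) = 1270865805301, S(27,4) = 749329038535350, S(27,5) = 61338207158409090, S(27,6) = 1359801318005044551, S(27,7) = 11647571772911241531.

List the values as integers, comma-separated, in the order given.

299310102746948685757, 4168916722553086402080

@28  (28,4):749329038535350·4+1270865805301→2998587019946701, (28,5):61338207158409090·5+749329038535350→307440364830580800, (28,6):1359801318005044551·6+61338207158409090→8220146115188676396, (28,7):11647571772911241531·7+1359801318005044551→82892803728383735268
@29  (29,5):307440364830580800·5+2998587019946701→1540200411172850701, (29,6):8220146115188676396·6+307440364830580800→49628317055962639176, (29,7):82892803728383735268·7+8220146115188676396→588469772213874823272
@30  (30,6):49628317055962639176·6+1540200411172850701→299310102746948685757, (30,7):588469772213874823272·7+49628317055962639176→4168916722553086402080
Read S(30,6) = 299310102746948685757, S(30,7) = 4168916722553086402080.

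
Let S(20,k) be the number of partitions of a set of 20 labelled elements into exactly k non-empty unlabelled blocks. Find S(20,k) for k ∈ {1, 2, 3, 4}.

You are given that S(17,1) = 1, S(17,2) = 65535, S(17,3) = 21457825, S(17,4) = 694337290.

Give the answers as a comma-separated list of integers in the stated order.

[18] T[18,1]:1*1+0=1 · T[18,2]:2*65535+1=131071 · T[18,3]:3*21457825+65535=64439010 · T[18,4]:4*694337290+21457825=2798806985
[19] T[19,1]:1*1+0=1 · T[19,2]:2*131071+1=262143 · T[19,3]:3*64439010+131071=193448101 · T[19,4]:4*2798806985+64439010=11259666950
[20] T[20,1]:1*1+0=1 · T[20,2]:2*262143+1=524287 · T[20,3]:3*193448101+262143=580606446 · T[20,4]:4*11259666950+193448101=45232115901
Read S(20,1) = 1, S(20,2) = 524287, S(20,3) = 580606446, S(20,4) = 45232115901.

1, 524287, 580606446, 45232115901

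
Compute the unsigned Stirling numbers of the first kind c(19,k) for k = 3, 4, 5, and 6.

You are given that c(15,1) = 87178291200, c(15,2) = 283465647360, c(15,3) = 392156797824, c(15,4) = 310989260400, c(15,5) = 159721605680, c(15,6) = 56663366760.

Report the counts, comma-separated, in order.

[16] T[16,1]:15*87178291200+0=1307674368000 · T[16,2]:15*283465647360+87178291200=4339163001600 · T[16,3]:15*392156797824+283465647360=6165817614720 · T[16,4]:15*310989260400+392156797824=5056995703824 · T[16,5]:15*159721605680+310989260400=2706813345600 · T[16,6]:15*56663366760+159721605680=1009672107080
[17] T[17,1]:16*1307674368000+0=20922789888000 · T[17,2]:16*4339163001600+1307674368000=70734282393600 · T[17,3]:16*6165817614720+4339163001600=102992244837120 · T[17,4]:16*5056995703824+6165817614720=87077748875904 · T[17,5]:16*2706813345600+5056995703824=48366009233424 · T[17,6]:16*1009672107080+2706813345600=18861567058880
[18] T[18,2]:17*70734282393600+20922789888000=1223405590579200 · T[18,3]:17*102992244837120+70734282393600=1821602444624640 · T[18,4]:17*87077748875904+102992244837120=1583313975727488 · T[18,5]:17*48366009233424+87077748875904=909299905844112 · T[18,6]:17*18861567058880+48366009233424=369012649234384
[19] T[19,3]:18*1821602444624640+1223405590579200=34012249593822720 · T[19,4]:18*1583313975727488+1821602444624640=30321254007719424 · T[19,5]:18*909299905844112+1583313975727488=17950712280921504 · T[19,6]:18*369012649234384+909299905844112=7551527592063024
Read c(19,3) = 34012249593822720, c(19,4) = 30321254007719424, c(19,5) = 17950712280921504, c(19,6) = 7551527592063024.

34012249593822720, 30321254007719424, 17950712280921504, 7551527592063024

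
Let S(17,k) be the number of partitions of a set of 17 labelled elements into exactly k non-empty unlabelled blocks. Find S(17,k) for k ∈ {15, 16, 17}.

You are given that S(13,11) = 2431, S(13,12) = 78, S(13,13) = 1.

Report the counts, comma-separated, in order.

@14  (14,12):78·12+2431→3367, (14,13):1·13+78→91, (14,14):0·14+1→1
@15  (15,13):91·13+3367→4550, (15,14):1·14+91→105, (15,15):0·15+1→1
@16  (16,14):105·14+4550→6020, (16,15):1·15+105→120, (16,16):0·16+1→1
@17  (17,15):120·15+6020→7820, (17,16):1·16+120→136, (17,17):0·17+1→1
Read S(17,15) = 7820, S(17,16) = 136, S(17,17) = 1.

7820, 136, 1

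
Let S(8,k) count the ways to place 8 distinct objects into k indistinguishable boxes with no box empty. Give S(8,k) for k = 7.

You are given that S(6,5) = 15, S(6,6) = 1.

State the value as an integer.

r7: T_7,6=6×1+15=21; T_7,7=7×0+1=1
r8: T_8,7=7×1+21=28
Read S(8,7) = 28.

28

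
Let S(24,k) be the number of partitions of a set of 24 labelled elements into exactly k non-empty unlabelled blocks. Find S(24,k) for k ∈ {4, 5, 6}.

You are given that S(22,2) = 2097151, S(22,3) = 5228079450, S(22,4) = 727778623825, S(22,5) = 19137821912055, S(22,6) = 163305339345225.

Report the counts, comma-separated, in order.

@23  (23,3):5228079450·3+2097151→15686335501, (23,4):727778623825·4+5228079450→2916342574750, (23,5):19137821912055·5+727778623825→96416888184100, (23,6):163305339345225·6+19137821912055→998969857983405
@24  (24,4):2916342574750·4+15686335501→11681056634501, (24,5):96416888184100·5+2916342574750→485000783495250, (24,6):998969857983405·6+96416888184100→6090236036084530
Read S(24,4) = 11681056634501, S(24,5) = 485000783495250, S(24,6) = 6090236036084530.

11681056634501, 485000783495250, 6090236036084530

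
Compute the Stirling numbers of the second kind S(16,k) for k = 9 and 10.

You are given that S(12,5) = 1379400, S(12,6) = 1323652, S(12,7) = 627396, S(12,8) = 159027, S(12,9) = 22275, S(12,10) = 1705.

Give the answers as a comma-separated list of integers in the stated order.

i=13: T(13,6)=1379400+6·1323652=9321312 | T(13,7)=1323652+7·627396=5715424 | T(13,8)=627396+8·159027=1899612 | T(13,9)=159027+9·22275=359502 | T(13,10)=22275+10·1705=39325
i=14: T(14,7)=9321312+7·5715424=49329280 | T(14,8)=5715424+8·1899612=20912320 | T(14,9)=1899612+9·359502=5135130 | T(14,10)=359502+10·39325=752752
i=15: T(15,8)=49329280+8·20912320=216627840 | T(15,9)=20912320+9·5135130=67128490 | T(15,10)=5135130+10·752752=12662650
i=16: T(16,9)=216627840+9·67128490=820784250 | T(16,10)=67128490+10·12662650=193754990
Read S(16,9) = 820784250, S(16,10) = 193754990.

820784250, 193754990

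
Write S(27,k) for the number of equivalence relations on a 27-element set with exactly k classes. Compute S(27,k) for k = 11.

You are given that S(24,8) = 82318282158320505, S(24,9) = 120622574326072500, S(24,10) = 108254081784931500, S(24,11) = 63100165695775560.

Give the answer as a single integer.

@25  (25,9):120622574326072500·9+82318282158320505→1167921451092973005, (25,10):108254081784931500·10+120622574326072500→1203163392175387500, (25,11):63100165695775560·11+108254081784931500→802355904438462660
@26  (26,10):1203163392175387500·10+1167921451092973005→13199555372846848005, (26,11):802355904438462660·11+1203163392175387500→10029078340998476760
@27  (27,11):10029078340998476760·11+13199555372846848005→123519417123830092365
Read S(27,11) = 123519417123830092365.

123519417123830092365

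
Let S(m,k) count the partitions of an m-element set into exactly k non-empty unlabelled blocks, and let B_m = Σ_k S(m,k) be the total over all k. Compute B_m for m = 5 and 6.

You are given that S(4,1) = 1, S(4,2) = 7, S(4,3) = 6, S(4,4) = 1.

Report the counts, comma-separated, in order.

52, 203

[5] T[5,1]:1*1+0=1 · T[5,2]:2*7+1=15 · T[5,3]:3*6+7=25 · T[5,4]:4*1+6=10 · T[5,5]:5*0+1=1
[6] T[6,1]:1*1+0=1 · T[6,2]:2*15+1=31 · T[6,3]:3*25+15=90 · T[6,4]:4*10+25=65 · T[6,5]:5*1+10=15 · T[6,6]:6*0+1=1
B_5 = ΣS(5,k) = 1+15+25+10+1 = 52
B_6 = ΣS(6,k) = 1+31+90+65+15+1 = 203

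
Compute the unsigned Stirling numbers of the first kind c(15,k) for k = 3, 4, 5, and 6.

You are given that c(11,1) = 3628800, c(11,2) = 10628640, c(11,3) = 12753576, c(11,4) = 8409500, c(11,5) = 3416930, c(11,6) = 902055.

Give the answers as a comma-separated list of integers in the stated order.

392156797824, 310989260400, 159721605680, 56663366760

@12  (12,1):3628800·11+0→39916800, (12,2):10628640·11+3628800→120543840, (12,3):12753576·11+10628640→150917976, (12,4):8409500·11+12753576→105258076, (12,5):3416930·11+8409500→45995730, (12,6):902055·11+3416930→13339535
@13  (13,1):39916800·12+0→479001600, (13,2):120543840·12+39916800→1486442880, (13,3):150917976·12+120543840→1931559552, (13,4):105258076·12+150917976→1414014888, (13,5):45995730·12+105258076→657206836, (13,6):13339535·12+45995730→206070150
@14  (14,2):1486442880·13+479001600→19802759040, (14,3):1931559552·13+1486442880→26596717056, (14,4):1414014888·13+1931559552→20313753096, (14,5):657206836·13+1414014888→9957703756, (14,6):206070150·13+657206836→3336118786
@15  (15,3):26596717056·14+19802759040→392156797824, (15,4):20313753096·14+26596717056→310989260400, (15,5):9957703756·14+20313753096→159721605680, (15,6):3336118786·14+9957703756→56663366760
Read c(15,3) = 392156797824, c(15,4) = 310989260400, c(15,5) = 159721605680, c(15,6) = 56663366760.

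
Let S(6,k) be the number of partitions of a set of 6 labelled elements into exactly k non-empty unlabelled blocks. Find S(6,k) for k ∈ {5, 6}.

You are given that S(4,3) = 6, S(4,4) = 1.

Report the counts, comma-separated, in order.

@5  (5,4):1·4+6→10, (5,5):0·5+1→1
@6  (6,5):1·5+10→15, (6,6):0·6+1→1
Read S(6,5) = 15, S(6,6) = 1.

15, 1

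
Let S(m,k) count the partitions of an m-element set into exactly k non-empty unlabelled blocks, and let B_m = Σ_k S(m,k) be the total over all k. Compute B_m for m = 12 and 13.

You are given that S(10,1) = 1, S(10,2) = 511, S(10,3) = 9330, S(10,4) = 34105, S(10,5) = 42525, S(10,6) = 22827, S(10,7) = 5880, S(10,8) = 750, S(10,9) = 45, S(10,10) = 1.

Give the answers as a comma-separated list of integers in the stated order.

@11  (11,1):1·1+0→1, (11,2):511·2+1→1023, (11,3):9330·3+511→28501, (11,4):34105·4+9330→145750, (11,5):42525·5+34105→246730, (11,6):22827·6+42525→179487, (11,7):5880·7+22827→63987, (11,8):750·8+5880→11880, (11,9):45·9+750→1155, (11,10):1·10+45→55, (11,11):0·11+1→1
@12  (12,1):1·1+0→1, (12,2):1023·2+1→2047, (12,3):28501·3+1023→86526, (12,4):145750·4+28501→611501, (12,5):246730·5+145750→1379400, (12,6):179487·6+246730→1323652, (12,7):63987·7+179487→627396, (12,8):11880·8+63987→159027, (12,9):1155·9+11880→22275, (12,10):55·10+1155→1705, (12,11):1·11+55→66, (12,12):0·12+1→1
@13  (13,1):1·1+0→1, (13,2):2047·2+1→4095, (13,3):86526·3+2047→261625, (13,4):611501·4+86526→2532530, (13,5):1379400·5+611501→7508501, (13,6):1323652·6+1379400→9321312, (13,7):627396·7+1323652→5715424, (13,8):159027·8+627396→1899612, (13,9):22275·9+159027→359502, (13,10):1705·10+22275→39325, (13,11):66·11+1705→2431, (13,12):1·12+66→78, (13,13):0·13+1→1
B_12 = ΣS(12,k) = 1+2047+86526+611501+1379400+1323652+627396+159027+22275+1705+66+1 = 4213597
B_13 = ΣS(13,k) = 1+4095+261625+2532530+7508501+9321312+5715424+1899612+359502+39325+2431+78+1 = 27644437

4213597, 27644437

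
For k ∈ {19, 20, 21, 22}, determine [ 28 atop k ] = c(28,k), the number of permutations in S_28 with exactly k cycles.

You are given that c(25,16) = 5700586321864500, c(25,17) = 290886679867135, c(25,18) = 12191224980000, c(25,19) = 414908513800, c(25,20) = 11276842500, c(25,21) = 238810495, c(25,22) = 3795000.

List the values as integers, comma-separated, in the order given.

60383004803151030, 2280730371654735, 71603372991150, 1845173352165

@26  (26,17):290886679867135·25+5700586321864500→12972753318542875, (26,18):12191224980000·25+290886679867135→595667304367135, (26,19):414908513800·25+12191224980000→22563937825000, (26,20):11276842500·25+414908513800→696829576300, (26,21):238810495·25+11276842500→17247104875, (26,22):3795000·25+238810495→333685495
@27  (27,18):595667304367135·26+12972753318542875→28460103232088385, (27,19):22563937825000·26+595667304367135→1182329687817135, (27,20):696829576300·26+22563937825000→40681506808800, (27,21):17247104875·26+696829576300→1145254303050, (27,22):333685495·26+17247104875→25922927745
@28  (28,19):1182329687817135·27+28460103232088385→60383004803151030, (28,20):40681506808800·27+1182329687817135→2280730371654735, (28,21):1145254303050·27+40681506808800→71603372991150, (28,22):25922927745·27+1145254303050→1845173352165
Read c(28,19) = 60383004803151030, c(28,20) = 2280730371654735, c(28,21) = 71603372991150, c(28,22) = 1845173352165.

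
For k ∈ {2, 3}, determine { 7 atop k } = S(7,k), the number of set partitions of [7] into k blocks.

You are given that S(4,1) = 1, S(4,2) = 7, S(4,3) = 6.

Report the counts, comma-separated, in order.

row 5: T[5][1]=1·1+0=1  T[5][2]=2·7+1=15  T[5][3]=3·6+7=25
row 6: T[6][1]=1·1+0=1  T[6][2]=2·15+1=31  T[6][3]=3·25+15=90
row 7: T[7][2]=2·31+1=63  T[7][3]=3·90+31=301
Read S(7,2) = 63, S(7,3) = 301.

63, 301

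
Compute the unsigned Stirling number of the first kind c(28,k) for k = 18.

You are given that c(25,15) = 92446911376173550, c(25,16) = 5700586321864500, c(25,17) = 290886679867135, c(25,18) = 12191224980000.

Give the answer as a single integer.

row 26: T[26][16]=25·5700586321864500+92446911376173550=234961569422786050  T[26][17]=25·290886679867135+5700586321864500=12972753318542875  T[26][18]=25·12191224980000+290886679867135=595667304367135
row 27: T[27][17]=26·12972753318542875+234961569422786050=572253155704900800  T[27][18]=26·595667304367135+12972753318542875=28460103232088385
row 28: T[28][18]=27·28460103232088385+572253155704900800=1340675942971287195
Read c(28,18) = 1340675942971287195.

1340675942971287195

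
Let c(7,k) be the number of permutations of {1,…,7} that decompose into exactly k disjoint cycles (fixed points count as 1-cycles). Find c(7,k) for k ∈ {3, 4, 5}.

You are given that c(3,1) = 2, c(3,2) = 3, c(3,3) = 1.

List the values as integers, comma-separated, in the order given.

1624, 735, 175

[4] T[4,1]:3*2+0=6 · T[4,2]:3*3+2=11 · T[4,3]:3*1+3=6 · T[4,4]:3*0+1=1
[5] T[5,1]:4*6+0=24 · T[5,2]:4*11+6=50 · T[5,3]:4*6+11=35 · T[5,4]:4*1+6=10 · T[5,5]:4*0+1=1
[6] T[6,2]:5*50+24=274 · T[6,3]:5*35+50=225 · T[6,4]:5*10+35=85 · T[6,5]:5*1+10=15
[7] T[7,3]:6*225+274=1624 · T[7,4]:6*85+225=735 · T[7,5]:6*15+85=175
Read c(7,3) = 1624, c(7,4) = 735, c(7,5) = 175.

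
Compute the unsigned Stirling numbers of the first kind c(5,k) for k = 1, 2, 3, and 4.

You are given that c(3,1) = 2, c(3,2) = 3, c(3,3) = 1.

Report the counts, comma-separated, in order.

[4] T[4,1]:3*2+0=6 · T[4,2]:3*3+2=11 · T[4,3]:3*1+3=6 · T[4,4]:3*0+1=1
[5] T[5,1]:4*6+0=24 · T[5,2]:4*11+6=50 · T[5,3]:4*6+11=35 · T[5,4]:4*1+6=10
Read c(5,1) = 24, c(5,2) = 50, c(5,3) = 35, c(5,4) = 10.

24, 50, 35, 10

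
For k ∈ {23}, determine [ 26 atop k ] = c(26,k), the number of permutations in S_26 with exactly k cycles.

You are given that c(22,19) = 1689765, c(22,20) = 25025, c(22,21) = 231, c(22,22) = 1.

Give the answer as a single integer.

4858750

@23  (23,20):25025·22+1689765→2240315, (23,21):231·22+25025→30107, (23,22):1·22+231→253, (23,23):0·22+1→1
@24  (24,21):30107·23+2240315→2932776, (24,22):253·23+30107→35926, (24,23):1·23+253→276
@25  (25,22):35926·24+2932776→3795000, (25,23):276·24+35926→42550
@26  (26,23):42550·25+3795000→4858750
Read c(26,23) = 4858750.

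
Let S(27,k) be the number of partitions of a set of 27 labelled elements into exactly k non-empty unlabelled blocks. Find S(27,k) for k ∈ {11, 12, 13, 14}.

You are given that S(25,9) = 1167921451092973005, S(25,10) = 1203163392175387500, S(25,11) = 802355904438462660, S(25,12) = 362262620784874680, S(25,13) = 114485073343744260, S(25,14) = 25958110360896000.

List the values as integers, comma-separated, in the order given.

@26  (26,10):1203163392175387500·10+1167921451092973005→13199555372846848005, (26,11):802355904438462660·11+1203163392175387500→10029078340998476760, (26,12):362262620784874680·12+802355904438462660→5149507353856958820, (26,13):114485073343744260·13+362262620784874680→1850568574253550060, (26,14):25958110360896000·14+114485073343744260→477898618396288260
@27  (27,11):10029078340998476760·11+13199555372846848005→123519417123830092365, (27,12):5149507353856958820·12+10029078340998476760→71823166587281982600, (27,13):1850568574253550060·13+5149507353856958820→29206898819153109600, (27,14):477898618396288260·14+1850568574253550060→8541149231801585700
Read S(27,11) = 123519417123830092365, S(27,12) = 71823166587281982600, S(27,13) = 29206898819153109600, S(27,14) = 8541149231801585700.

123519417123830092365, 71823166587281982600, 29206898819153109600, 8541149231801585700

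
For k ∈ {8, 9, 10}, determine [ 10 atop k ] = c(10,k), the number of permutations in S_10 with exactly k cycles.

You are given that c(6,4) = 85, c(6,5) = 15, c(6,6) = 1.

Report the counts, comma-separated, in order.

870, 45, 1

row 7: T[7][5]=6·15+85=175  T[7][6]=6·1+15=21  T[7][7]=6·0+1=1
row 8: T[8][6]=7·21+175=322  T[8][7]=7·1+21=28  T[8][8]=7·0+1=1
row 9: T[9][7]=8·28+322=546  T[9][8]=8·1+28=36  T[9][9]=8·0+1=1
row 10: T[10][8]=9·36+546=870  T[10][9]=9·1+36=45  T[10][10]=9·0+1=1
Read c(10,8) = 870, c(10,9) = 45, c(10,10) = 1.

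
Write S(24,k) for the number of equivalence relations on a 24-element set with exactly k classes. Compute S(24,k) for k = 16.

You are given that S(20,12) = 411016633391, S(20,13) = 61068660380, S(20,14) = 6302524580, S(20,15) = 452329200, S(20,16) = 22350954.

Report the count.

20677182465555

[21] T[21,13]:13*61068660380+411016633391=1204909218331 · T[21,14]:14*6302524580+61068660380=149304004500 · T[21,15]:15*452329200+6302524580=13087462580 · T[21,16]:16*22350954+452329200=809944464
[22] T[22,14]:14*149304004500+1204909218331=3295165281331 · T[22,15]:15*13087462580+149304004500=345615943200 · T[22,16]:16*809944464+13087462580=26046574004
[23] T[23,15]:15*345615943200+3295165281331=8479404429331 · T[23,16]:16*26046574004+345615943200=762361127264
[24] T[24,16]:16*762361127264+8479404429331=20677182465555
Read S(24,16) = 20677182465555.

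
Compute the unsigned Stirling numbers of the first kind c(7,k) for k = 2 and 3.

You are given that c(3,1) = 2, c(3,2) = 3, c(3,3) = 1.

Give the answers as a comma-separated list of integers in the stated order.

1764, 1624

r4: T_4,1=3×2+0=6; T_4,2=3×3+2=11; T_4,3=3×1+3=6
r5: T_5,1=4×6+0=24; T_5,2=4×11+6=50; T_5,3=4×6+11=35
r6: T_6,1=5×24+0=120; T_6,2=5×50+24=274; T_6,3=5×35+50=225
r7: T_7,2=6×274+120=1764; T_7,3=6×225+274=1624
Read c(7,2) = 1764, c(7,3) = 1624.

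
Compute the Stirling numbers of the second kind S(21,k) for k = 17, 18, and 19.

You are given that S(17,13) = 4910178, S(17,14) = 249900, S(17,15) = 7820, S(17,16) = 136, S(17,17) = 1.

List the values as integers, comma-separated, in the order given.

34952799, 1023435, 19285

[18] T[18,14]:14*249900+4910178=8408778 · T[18,15]:15*7820+249900=367200 · T[18,16]:16*136+7820=9996 · T[18,17]:17*1+136=153 · T[18,18]:18*0+1=1
[19] T[19,15]:15*367200+8408778=13916778 · T[19,16]:16*9996+367200=527136 · T[19,17]:17*153+9996=12597 · T[19,18]:18*1+153=171 · T[19,19]:19*0+1=1
[20] T[20,16]:16*527136+13916778=22350954 · T[20,17]:17*12597+527136=741285 · T[20,18]:18*171+12597=15675 · T[20,19]:19*1+171=190
[21] T[21,17]:17*741285+22350954=34952799 · T[21,18]:18*15675+741285=1023435 · T[21,19]:19*190+15675=19285
Read S(21,17) = 34952799, S(21,18) = 1023435, S(21,19) = 19285.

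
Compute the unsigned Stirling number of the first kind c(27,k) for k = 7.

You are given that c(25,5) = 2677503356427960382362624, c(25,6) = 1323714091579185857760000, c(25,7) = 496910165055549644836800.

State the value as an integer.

r26: T_26,6=25×1323714091579185857760000+2677503356427960382362624=35770355645907606826362624; T_26,7=25×496910165055549644836800+1323714091579185857760000=13746468217967926978680000
r27: T_27,7=26×13746468217967926978680000+35770355645907606826362624=393178529313073708272042624
Read c(27,7) = 393178529313073708272042624.

393178529313073708272042624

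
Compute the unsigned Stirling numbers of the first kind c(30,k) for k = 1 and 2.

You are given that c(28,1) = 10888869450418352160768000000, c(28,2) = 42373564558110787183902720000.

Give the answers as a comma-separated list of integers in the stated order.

8841761993739701954543616000000, 35027999979859805266492784640000

[29] T[29,1]:28*10888869450418352160768000000+0=304888344611713860501504000000 · T[29,2]:28*42373564558110787183902720000+10888869450418352160768000000=1197348677077520393310044160000
[30] T[30,1]:29*304888344611713860501504000000+0=8841761993739701954543616000000 · T[30,2]:29*1197348677077520393310044160000+304888344611713860501504000000=35027999979859805266492784640000
Read c(30,1) = 8841761993739701954543616000000, c(30,2) = 35027999979859805266492784640000.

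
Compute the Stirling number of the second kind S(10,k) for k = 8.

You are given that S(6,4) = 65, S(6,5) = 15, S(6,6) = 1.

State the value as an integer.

row 7: T[7][5]=5·15+65=140  T[7][6]=6·1+15=21  T[7][7]=7·0+1=1
row 8: T[8][6]=6·21+140=266  T[8][7]=7·1+21=28  T[8][8]=8·0+1=1
row 9: T[9][7]=7·28+266=462  T[9][8]=8·1+28=36
row 10: T[10][8]=8·36+462=750
Read S(10,8) = 750.

750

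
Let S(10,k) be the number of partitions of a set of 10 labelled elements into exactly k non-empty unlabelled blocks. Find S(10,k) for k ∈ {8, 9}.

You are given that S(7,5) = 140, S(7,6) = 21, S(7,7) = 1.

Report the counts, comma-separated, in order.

750, 45

i=8: T(8,6)=140+6·21=266 | T(8,7)=21+7·1=28 | T(8,8)=1+8·0=1
i=9: T(9,7)=266+7·28=462 | T(9,8)=28+8·1=36 | T(9,9)=1+9·0=1
i=10: T(10,8)=462+8·36=750 | T(10,9)=36+9·1=45
Read S(10,8) = 750, S(10,9) = 45.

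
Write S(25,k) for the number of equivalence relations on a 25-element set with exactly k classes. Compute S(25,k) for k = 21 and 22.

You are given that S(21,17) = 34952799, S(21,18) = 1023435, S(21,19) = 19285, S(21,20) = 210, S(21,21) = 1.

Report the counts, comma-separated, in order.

168519505, 3200450

r22: T_22,18=18×1023435+34952799=53374629; T_22,19=19×19285+1023435=1389850; T_22,20=20×210+19285=23485; T_22,21=21×1+210=231; T_22,22=22×0+1=1
r23: T_23,19=19×1389850+53374629=79781779; T_23,20=20×23485+1389850=1859550; T_23,21=21×231+23485=28336; T_23,22=22×1+231=253
r24: T_24,20=20×1859550+79781779=116972779; T_24,21=21×28336+1859550=2454606; T_24,22=22×253+28336=33902
r25: T_25,21=21×2454606+116972779=168519505; T_25,22=22×33902+2454606=3200450
Read S(25,21) = 168519505, S(25,22) = 3200450.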